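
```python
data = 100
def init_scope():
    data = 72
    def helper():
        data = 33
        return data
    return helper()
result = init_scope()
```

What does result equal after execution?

Step 1: Three scopes define data: global (100), init_scope (72), helper (33).
Step 2: helper() has its own local data = 33, which shadows both enclosing and global.
Step 3: result = 33 (local wins in LEGB)

The answer is 33.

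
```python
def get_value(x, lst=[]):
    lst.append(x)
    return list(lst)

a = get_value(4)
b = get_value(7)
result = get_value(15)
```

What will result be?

Step 1: Default list is shared. list() creates copies for return values.
Step 2: Internal list grows: [4] -> [4, 7] -> [4, 7, 15].
Step 3: result = [4, 7, 15]

The answer is [4, 7, 15].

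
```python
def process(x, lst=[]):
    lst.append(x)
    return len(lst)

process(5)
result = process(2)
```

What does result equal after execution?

Step 1: Mutable default list persists between calls.
Step 2: First call: lst = [5], len = 1. Second call: lst = [5, 2], len = 2.
Step 3: result = 2

The answer is 2.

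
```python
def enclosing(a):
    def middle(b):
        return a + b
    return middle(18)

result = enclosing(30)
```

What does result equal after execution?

Step 1: enclosing(30) passes a = 30.
Step 2: middle(18) has b = 18, reads a = 30 from enclosing.
Step 3: result = 30 + 18 = 48

The answer is 48.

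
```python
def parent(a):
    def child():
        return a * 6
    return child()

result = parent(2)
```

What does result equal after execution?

Step 1: parent(2) binds parameter a = 2.
Step 2: child() accesses a = 2 from enclosing scope.
Step 3: result = 2 * 6 = 12

The answer is 12.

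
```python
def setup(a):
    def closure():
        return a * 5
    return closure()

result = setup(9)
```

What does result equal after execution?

Step 1: setup(9) binds parameter a = 9.
Step 2: closure() accesses a = 9 from enclosing scope.
Step 3: result = 9 * 5 = 45

The answer is 45.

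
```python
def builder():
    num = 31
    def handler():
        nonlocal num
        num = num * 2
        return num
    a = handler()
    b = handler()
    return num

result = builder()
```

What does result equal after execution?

Step 1: num starts at 31.
Step 2: First handler(): num = 31 * 2 = 62.
Step 3: Second handler(): num = 62 * 2 = 124.
Step 4: result = 124

The answer is 124.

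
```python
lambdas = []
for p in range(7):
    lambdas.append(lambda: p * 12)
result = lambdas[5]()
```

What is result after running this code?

Step 1: All lambdas reference the same variable p (late binding).
Step 2: After the loop, p = 6. Every lambda returns p * 12.
Step 3: lambdas[5]() = 6 * 12 = 72

The answer is 72.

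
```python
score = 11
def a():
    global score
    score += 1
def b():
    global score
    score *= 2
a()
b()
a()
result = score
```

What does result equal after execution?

Step 1: score = 11.
Step 2: a(): score = 11 + 1 = 12.
Step 3: b(): score = 12 * 2 = 24.
Step 4: a(): score = 24 + 1 = 25

The answer is 25.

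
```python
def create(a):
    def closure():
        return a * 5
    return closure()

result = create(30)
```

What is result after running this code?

Step 1: create(30) binds parameter a = 30.
Step 2: closure() accesses a = 30 from enclosing scope.
Step 3: result = 30 * 5 = 150

The answer is 150.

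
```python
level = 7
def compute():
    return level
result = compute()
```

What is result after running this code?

Step 1: level = 7 is defined in the global scope.
Step 2: compute() looks up level. No local level exists, so Python checks the global scope via LEGB rule and finds level = 7.
Step 3: result = 7

The answer is 7.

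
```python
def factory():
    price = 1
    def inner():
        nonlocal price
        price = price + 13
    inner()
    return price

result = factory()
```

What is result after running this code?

Step 1: factory() sets price = 1.
Step 2: inner() uses nonlocal to modify price in factory's scope: price = 1 + 13 = 14.
Step 3: factory() returns the modified price = 14

The answer is 14.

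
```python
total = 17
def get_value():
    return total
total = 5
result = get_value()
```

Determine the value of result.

Step 1: total is first set to 17, then reassigned to 5.
Step 2: get_value() is called after the reassignment, so it looks up the current global total = 5.
Step 3: result = 5

The answer is 5.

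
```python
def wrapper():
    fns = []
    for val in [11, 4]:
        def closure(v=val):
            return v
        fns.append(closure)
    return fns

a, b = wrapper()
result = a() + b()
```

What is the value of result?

Step 1: Default argument v=val captures val at each iteration.
Step 2: a() returns 11 (captured at first iteration), b() returns 4 (captured at second).
Step 3: result = 11 + 4 = 15

The answer is 15.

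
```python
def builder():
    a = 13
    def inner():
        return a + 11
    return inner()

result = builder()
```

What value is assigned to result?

Step 1: builder() defines a = 13.
Step 2: inner() reads a = 13 from enclosing scope, returns 13 + 11 = 24.
Step 3: result = 24

The answer is 24.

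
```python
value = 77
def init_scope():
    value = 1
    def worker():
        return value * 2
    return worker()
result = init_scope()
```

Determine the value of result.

Step 1: init_scope() shadows global value with value = 1.
Step 2: worker() finds value = 1 in enclosing scope, computes 1 * 2 = 2.
Step 3: result = 2

The answer is 2.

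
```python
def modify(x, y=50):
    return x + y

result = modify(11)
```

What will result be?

Step 1: modify(11) uses default y = 50.
Step 2: Returns 11 + 50 = 61.
Step 3: result = 61

The answer is 61.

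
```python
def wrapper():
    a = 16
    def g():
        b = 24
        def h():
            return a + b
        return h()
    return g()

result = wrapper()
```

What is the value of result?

Step 1: wrapper() defines a = 16. g() defines b = 24.
Step 2: h() accesses both from enclosing scopes: a = 16, b = 24.
Step 3: result = 16 + 24 = 40

The answer is 40.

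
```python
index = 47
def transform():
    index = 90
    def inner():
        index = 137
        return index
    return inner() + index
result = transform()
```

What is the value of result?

Step 1: transform() has local index = 90. inner() has local index = 137.
Step 2: inner() returns its local index = 137.
Step 3: transform() returns 137 + its own index (90) = 227

The answer is 227.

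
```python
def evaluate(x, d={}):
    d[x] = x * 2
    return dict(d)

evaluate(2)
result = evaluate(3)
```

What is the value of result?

Step 1: Mutable default dict is shared across calls.
Step 2: First call adds 2: 4. Second call adds 3: 6.
Step 3: result = {2: 4, 3: 6}

The answer is {2: 4, 3: 6}.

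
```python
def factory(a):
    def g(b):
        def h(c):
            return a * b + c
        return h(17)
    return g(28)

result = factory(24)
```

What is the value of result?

Step 1: a = 24, b = 28, c = 17.
Step 2: h() computes a * b + c = 24 * 28 + 17 = 689.
Step 3: result = 689

The answer is 689.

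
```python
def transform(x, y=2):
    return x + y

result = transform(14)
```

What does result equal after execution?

Step 1: transform(14) uses default y = 2.
Step 2: Returns 14 + 2 = 16.
Step 3: result = 16

The answer is 16.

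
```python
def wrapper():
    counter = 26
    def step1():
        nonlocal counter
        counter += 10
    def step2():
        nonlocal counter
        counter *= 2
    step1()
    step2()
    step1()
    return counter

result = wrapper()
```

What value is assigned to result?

Step 1: counter = 26.
Step 2: step1(): counter = 26 + 10 = 36.
Step 3: step2(): counter = 36 * 2 = 72.
Step 4: step1(): counter = 72 + 10 = 82. result = 82

The answer is 82.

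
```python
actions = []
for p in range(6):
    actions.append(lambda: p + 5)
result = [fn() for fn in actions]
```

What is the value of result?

Step 1: All lambdas capture p by reference. After the loop, p = 5.
Step 2: Each call returns 5 + 5 = 10.
Step 3: result = [10, 10, 10, 10, 10, 10]

The answer is [10, 10, 10, 10, 10, 10].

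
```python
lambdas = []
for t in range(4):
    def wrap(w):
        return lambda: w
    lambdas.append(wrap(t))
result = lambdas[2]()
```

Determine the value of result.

Step 1: wrap(t) creates a new scope capturing w = t at call time.
Step 2: lambdas[2] = wrap(2), so its lambda captures w = 2.
Step 3: result = 2 (closure factory fixes late binding)

The answer is 2.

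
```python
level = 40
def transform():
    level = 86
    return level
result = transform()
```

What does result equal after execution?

Step 1: Global level = 40.
Step 2: transform() creates local level = 86, shadowing the global.
Step 3: Returns local level = 86. result = 86

The answer is 86.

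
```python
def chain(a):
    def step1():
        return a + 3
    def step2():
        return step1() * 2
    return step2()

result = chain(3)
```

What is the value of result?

Step 1: chain(3) captures a = 3.
Step 2: step2() calls step1() which returns 3 + 3 = 6.
Step 3: step2() returns 6 * 2 = 12

The answer is 12.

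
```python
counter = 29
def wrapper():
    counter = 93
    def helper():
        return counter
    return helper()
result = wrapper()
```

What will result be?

Step 1: counter = 29 globally, but wrapper() defines counter = 93 locally.
Step 2: helper() looks up counter. Not in local scope, so checks enclosing scope (wrapper) and finds counter = 93.
Step 3: result = 93

The answer is 93.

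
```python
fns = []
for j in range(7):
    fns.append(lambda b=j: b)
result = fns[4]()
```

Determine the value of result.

Step 1: Default argument b=j captures j's value at each iteration.
Step 2: fns[4] captured b = 4 when j was 4.
Step 3: result = 4

The answer is 4.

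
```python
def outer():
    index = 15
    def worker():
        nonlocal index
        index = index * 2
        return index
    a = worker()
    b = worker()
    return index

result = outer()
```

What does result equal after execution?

Step 1: index starts at 15.
Step 2: First worker(): index = 15 * 2 = 30.
Step 3: Second worker(): index = 30 * 2 = 60.
Step 4: result = 60

The answer is 60.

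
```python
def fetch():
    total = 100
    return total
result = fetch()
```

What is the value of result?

Step 1: fetch() defines total = 100 in its local scope.
Step 2: return total finds the local variable total = 100.
Step 3: result = 100

The answer is 100.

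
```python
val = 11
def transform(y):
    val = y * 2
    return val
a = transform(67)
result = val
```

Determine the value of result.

Step 1: Global val = 11.
Step 2: transform(67) creates local val = 67 * 2 = 134.
Step 3: Global val unchanged because no global keyword. result = 11

The answer is 11.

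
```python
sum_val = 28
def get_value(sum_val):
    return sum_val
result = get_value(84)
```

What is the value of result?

Step 1: Global sum_val = 28.
Step 2: get_value(84) takes parameter sum_val = 84, which shadows the global.
Step 3: result = 84

The answer is 84.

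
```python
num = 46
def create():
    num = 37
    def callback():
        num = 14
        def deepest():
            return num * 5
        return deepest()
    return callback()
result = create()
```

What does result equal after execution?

Step 1: deepest() looks up num through LEGB: not local, finds num = 14 in enclosing callback().
Step 2: Returns 14 * 5 = 70.
Step 3: result = 70

The answer is 70.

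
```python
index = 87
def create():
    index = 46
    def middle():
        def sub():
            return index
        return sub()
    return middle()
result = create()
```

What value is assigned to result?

Step 1: create() defines index = 46. middle() and sub() have no local index.
Step 2: sub() checks local (none), enclosing middle() (none), enclosing create() and finds index = 46.
Step 3: result = 46

The answer is 46.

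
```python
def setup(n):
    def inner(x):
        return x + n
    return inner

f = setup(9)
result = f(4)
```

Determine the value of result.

Step 1: setup(9) creates a closure that captures n = 9.
Step 2: f(4) calls the closure with x = 4, returning 4 + 9 = 13.
Step 3: result = 13

The answer is 13.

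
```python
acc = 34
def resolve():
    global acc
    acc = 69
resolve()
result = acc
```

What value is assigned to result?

Step 1: acc = 34 globally.
Step 2: resolve() declares global acc and sets it to 69.
Step 3: After resolve(), global acc = 69. result = 69

The answer is 69.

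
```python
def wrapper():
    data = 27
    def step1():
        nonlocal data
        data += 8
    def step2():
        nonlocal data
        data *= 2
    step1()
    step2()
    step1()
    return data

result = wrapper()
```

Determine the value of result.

Step 1: data = 27.
Step 2: step1(): data = 27 + 8 = 35.
Step 3: step2(): data = 35 * 2 = 70.
Step 4: step1(): data = 70 + 8 = 78. result = 78

The answer is 78.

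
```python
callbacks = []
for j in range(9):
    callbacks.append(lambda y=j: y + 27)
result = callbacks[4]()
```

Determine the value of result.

Step 1: Default argument y=j captures j's value at definition time.
Step 2: callbacks[4] was defined when j = 4, so y defaults to 4.
Step 3: result = 4 + 27 = 31 (default arg fixes the late binding issue)

The answer is 31.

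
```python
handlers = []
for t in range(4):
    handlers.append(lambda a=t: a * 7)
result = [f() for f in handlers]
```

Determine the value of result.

Step 1: Default arg a=t captures t at each iteration.
Step 2: handlers[k] has a defaulting to k, returns k * 7.
Step 3: result = [0, 7, 14, 21]

The answer is [0, 7, 14, 21].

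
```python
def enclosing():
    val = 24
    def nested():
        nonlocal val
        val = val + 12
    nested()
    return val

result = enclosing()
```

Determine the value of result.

Step 1: enclosing() sets val = 24.
Step 2: nested() uses nonlocal to modify val in enclosing's scope: val = 24 + 12 = 36.
Step 3: enclosing() returns the modified val = 36

The answer is 36.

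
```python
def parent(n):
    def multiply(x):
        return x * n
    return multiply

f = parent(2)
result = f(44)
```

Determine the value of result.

Step 1: parent(2) returns multiply closure with n = 2.
Step 2: f(44) computes 44 * 2 = 88.
Step 3: result = 88

The answer is 88.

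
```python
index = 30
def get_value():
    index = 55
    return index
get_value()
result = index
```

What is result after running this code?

Step 1: index = 30 globally.
Step 2: get_value() creates a LOCAL index = 55 (no global keyword!).
Step 3: The global index is unchanged. result = 30

The answer is 30.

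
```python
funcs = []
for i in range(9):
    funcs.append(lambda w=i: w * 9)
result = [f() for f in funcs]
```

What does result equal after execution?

Step 1: Default arg w=i captures i at each iteration.
Step 2: funcs[k] has w defaulting to k, returns k * 9.
Step 3: result = [0, 9, 18, 27, 36, 45, 54, 63, 72]

The answer is [0, 9, 18, 27, 36, 45, 54, 63, 72].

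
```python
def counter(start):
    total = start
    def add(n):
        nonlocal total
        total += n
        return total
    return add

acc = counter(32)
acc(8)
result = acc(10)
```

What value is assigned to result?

Step 1: counter(32) creates closure with total = 32.
Step 2: First acc(8): total = 32 + 8 = 40.
Step 3: Second acc(10): total = 40 + 10 = 50. result = 50

The answer is 50.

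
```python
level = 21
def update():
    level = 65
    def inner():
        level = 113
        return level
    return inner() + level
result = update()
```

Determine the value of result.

Step 1: update() has local level = 65. inner() has local level = 113.
Step 2: inner() returns its local level = 113.
Step 3: update() returns 113 + its own level (65) = 178

The answer is 178.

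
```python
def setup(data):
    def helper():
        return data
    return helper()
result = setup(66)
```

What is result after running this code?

Step 1: setup(66) binds parameter data = 66.
Step 2: helper() looks up data in enclosing scope and finds the parameter data = 66.
Step 3: result = 66

The answer is 66.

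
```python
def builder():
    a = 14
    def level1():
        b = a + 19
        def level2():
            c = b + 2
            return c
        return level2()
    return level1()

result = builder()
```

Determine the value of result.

Step 1: a = 14. b = a + 19 = 33.
Step 2: c = b + 2 = 33 + 2 = 35.
Step 3: result = 35

The answer is 35.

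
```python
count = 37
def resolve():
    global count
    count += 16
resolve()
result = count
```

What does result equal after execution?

Step 1: count = 37 globally.
Step 2: resolve() modifies global count: count += 16 = 53.
Step 3: result = 53

The answer is 53.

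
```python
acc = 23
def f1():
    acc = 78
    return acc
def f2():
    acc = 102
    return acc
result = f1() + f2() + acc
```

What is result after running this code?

Step 1: Each function shadows global acc with its own local.
Step 2: f1() returns 78, f2() returns 102.
Step 3: Global acc = 23 is unchanged. result = 78 + 102 + 23 = 203

The answer is 203.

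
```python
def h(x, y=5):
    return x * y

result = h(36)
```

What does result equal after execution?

Step 1: h(36) uses default y = 5.
Step 2: Returns 36 * 5 = 180.
Step 3: result = 180

The answer is 180.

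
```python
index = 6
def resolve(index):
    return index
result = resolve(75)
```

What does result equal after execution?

Step 1: Global index = 6.
Step 2: resolve(75) takes parameter index = 75, which shadows the global.
Step 3: result = 75

The answer is 75.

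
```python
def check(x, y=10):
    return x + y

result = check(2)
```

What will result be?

Step 1: check(2) uses default y = 10.
Step 2: Returns 2 + 10 = 12.
Step 3: result = 12

The answer is 12.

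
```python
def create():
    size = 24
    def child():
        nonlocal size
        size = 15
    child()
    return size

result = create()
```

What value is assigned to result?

Step 1: create() sets size = 24.
Step 2: child() uses nonlocal to reassign size = 15.
Step 3: result = 15

The answer is 15.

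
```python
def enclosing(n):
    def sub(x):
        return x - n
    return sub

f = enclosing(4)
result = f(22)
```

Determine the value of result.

Step 1: enclosing(4) creates a closure capturing n = 4.
Step 2: f(22) computes 22 - 4 = 18.
Step 3: result = 18

The answer is 18.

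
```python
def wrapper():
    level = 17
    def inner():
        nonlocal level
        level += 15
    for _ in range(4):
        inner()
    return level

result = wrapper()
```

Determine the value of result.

Step 1: level = 17.
Step 2: inner() is called 4 times in a loop, each adding 15 via nonlocal.
Step 3: level = 17 + 15 * 4 = 77

The answer is 77.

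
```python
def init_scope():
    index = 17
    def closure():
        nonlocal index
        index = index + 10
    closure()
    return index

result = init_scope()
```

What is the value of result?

Step 1: init_scope() sets index = 17.
Step 2: closure() uses nonlocal to modify index in init_scope's scope: index = 17 + 10 = 27.
Step 3: init_scope() returns the modified index = 27

The answer is 27.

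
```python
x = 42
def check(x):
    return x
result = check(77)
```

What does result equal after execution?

Step 1: Global x = 42.
Step 2: check(77) takes parameter x = 77, which shadows the global.
Step 3: result = 77

The answer is 77.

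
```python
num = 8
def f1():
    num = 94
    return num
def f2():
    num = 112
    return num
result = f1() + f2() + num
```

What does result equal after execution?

Step 1: Each function shadows global num with its own local.
Step 2: f1() returns 94, f2() returns 112.
Step 3: Global num = 8 is unchanged. result = 94 + 112 + 8 = 214

The answer is 214.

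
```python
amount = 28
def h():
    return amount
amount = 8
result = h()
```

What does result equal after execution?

Step 1: amount is first set to 28, then reassigned to 8.
Step 2: h() is called after the reassignment, so it looks up the current global amount = 8.
Step 3: result = 8

The answer is 8.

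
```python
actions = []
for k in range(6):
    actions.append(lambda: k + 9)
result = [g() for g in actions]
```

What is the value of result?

Step 1: All lambdas capture k by reference. After the loop, k = 5.
Step 2: Each call returns 5 + 9 = 14.
Step 3: result = [14, 14, 14, 14, 14, 14]

The answer is [14, 14, 14, 14, 14, 14].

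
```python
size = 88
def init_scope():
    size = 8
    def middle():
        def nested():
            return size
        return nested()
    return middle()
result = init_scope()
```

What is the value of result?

Step 1: init_scope() defines size = 8. middle() and nested() have no local size.
Step 2: nested() checks local (none), enclosing middle() (none), enclosing init_scope() and finds size = 8.
Step 3: result = 8

The answer is 8.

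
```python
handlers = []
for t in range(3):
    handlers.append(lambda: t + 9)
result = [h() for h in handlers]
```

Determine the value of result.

Step 1: All lambdas capture t by reference. After the loop, t = 2.
Step 2: Each call returns 2 + 9 = 11.
Step 3: result = [11, 11, 11]

The answer is [11, 11, 11].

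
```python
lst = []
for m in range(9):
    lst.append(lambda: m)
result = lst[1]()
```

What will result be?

Step 1: The loop creates 9 lambdas, all referencing the same variable m.
Step 2: After the loop, m = 8 (final value).
Step 3: lst[1]() looks up m at call time and finds 8. This is the late binding gotcha. result = 8

The answer is 8.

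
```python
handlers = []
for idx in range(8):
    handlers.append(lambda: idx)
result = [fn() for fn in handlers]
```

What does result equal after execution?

Step 1: All 8 lambdas share the same variable idx.
Step 2: After the loop, idx = 7.
Step 3: Each call returns 7. result = [7, 7, 7, 7, 7, 7, 7, 7]

The answer is [7, 7, 7, 7, 7, 7, 7, 7].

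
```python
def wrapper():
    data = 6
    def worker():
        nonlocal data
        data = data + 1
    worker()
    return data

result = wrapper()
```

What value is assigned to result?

Step 1: wrapper() sets data = 6.
Step 2: worker() uses nonlocal to modify data in wrapper's scope: data = 6 + 1 = 7.
Step 3: wrapper() returns the modified data = 7

The answer is 7.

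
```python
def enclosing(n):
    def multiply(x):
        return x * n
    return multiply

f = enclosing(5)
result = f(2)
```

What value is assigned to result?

Step 1: enclosing(5) returns multiply closure with n = 5.
Step 2: f(2) computes 2 * 5 = 10.
Step 3: result = 10

The answer is 10.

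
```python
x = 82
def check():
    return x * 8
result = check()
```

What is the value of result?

Step 1: x = 82 is defined globally.
Step 2: check() looks up x from global scope = 82, then computes 82 * 8 = 656.
Step 3: result = 656

The answer is 656.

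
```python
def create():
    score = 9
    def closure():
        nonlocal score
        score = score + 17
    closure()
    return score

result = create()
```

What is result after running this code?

Step 1: create() sets score = 9.
Step 2: closure() uses nonlocal to modify score in create's scope: score = 9 + 17 = 26.
Step 3: create() returns the modified score = 26

The answer is 26.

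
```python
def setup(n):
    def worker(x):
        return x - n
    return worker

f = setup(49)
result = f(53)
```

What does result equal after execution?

Step 1: setup(49) creates a closure capturing n = 49.
Step 2: f(53) computes 53 - 49 = 4.
Step 3: result = 4

The answer is 4.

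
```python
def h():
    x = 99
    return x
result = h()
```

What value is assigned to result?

Step 1: h() defines x = 99 in its local scope.
Step 2: return x finds the local variable x = 99.
Step 3: result = 99

The answer is 99.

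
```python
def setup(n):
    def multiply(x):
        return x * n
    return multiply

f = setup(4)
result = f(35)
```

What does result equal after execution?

Step 1: setup(4) returns multiply closure with n = 4.
Step 2: f(35) computes 35 * 4 = 140.
Step 3: result = 140

The answer is 140.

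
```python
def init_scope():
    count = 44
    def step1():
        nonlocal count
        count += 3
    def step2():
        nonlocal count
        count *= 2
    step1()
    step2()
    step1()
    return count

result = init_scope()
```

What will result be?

Step 1: count = 44.
Step 2: step1(): count = 44 + 3 = 47.
Step 3: step2(): count = 47 * 2 = 94.
Step 4: step1(): count = 94 + 3 = 97. result = 97

The answer is 97.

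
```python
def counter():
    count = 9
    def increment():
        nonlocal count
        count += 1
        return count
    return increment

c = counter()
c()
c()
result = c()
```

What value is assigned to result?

Step 1: counter() creates closure with count = 9.
Step 2: Each c() call increments count via nonlocal. After 3 calls: 9 + 3 = 12.
Step 3: result = 12

The answer is 12.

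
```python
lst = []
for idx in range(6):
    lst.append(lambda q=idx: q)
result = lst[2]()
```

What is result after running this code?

Step 1: Default argument q=idx captures idx's value at each iteration.
Step 2: lst[2] captured q = 2 when idx was 2.
Step 3: result = 2

The answer is 2.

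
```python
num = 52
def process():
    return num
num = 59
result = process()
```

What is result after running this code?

Step 1: num is first set to 52, then reassigned to 59.
Step 2: process() is called after the reassignment, so it looks up the current global num = 59.
Step 3: result = 59

The answer is 59.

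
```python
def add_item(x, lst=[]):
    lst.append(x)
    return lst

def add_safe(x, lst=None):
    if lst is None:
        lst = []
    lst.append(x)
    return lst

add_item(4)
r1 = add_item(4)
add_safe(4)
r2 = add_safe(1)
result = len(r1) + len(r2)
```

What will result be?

Step 1: add_item shares mutable default: after 2 calls, lst = [4, 4], len = 2.
Step 2: add_safe creates fresh list each time: r2 = [1], len = 1.
Step 3: result = 2 + 1 = 3

The answer is 3.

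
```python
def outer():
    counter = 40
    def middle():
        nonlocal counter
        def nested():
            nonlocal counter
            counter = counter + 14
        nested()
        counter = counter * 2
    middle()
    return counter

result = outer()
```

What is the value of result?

Step 1: counter = 40.
Step 2: nested() adds 14: counter = 40 + 14 = 54.
Step 3: middle() doubles: counter = 54 * 2 = 108.
Step 4: result = 108

The answer is 108.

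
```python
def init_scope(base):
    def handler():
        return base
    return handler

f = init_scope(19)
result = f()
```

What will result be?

Step 1: init_scope(19) creates closure capturing base = 19.
Step 2: f() returns the captured base = 19.
Step 3: result = 19

The answer is 19.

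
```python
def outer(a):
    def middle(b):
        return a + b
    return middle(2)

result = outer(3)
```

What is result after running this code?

Step 1: outer(3) passes a = 3.
Step 2: middle(2) has b = 2, reads a = 3 from enclosing.
Step 3: result = 3 + 2 = 5

The answer is 5.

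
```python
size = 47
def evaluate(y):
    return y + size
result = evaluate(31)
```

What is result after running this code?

Step 1: size = 47 is defined globally.
Step 2: evaluate(31) uses parameter y = 31 and looks up size from global scope = 47.
Step 3: result = 31 + 47 = 78

The answer is 78.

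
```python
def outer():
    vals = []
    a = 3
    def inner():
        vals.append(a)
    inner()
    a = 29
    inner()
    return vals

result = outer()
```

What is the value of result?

Step 1: a = 3. inner() appends current a to vals.
Step 2: First inner(): appends 3. Then a = 29.
Step 3: Second inner(): appends 29 (closure sees updated a). result = [3, 29]

The answer is [3, 29].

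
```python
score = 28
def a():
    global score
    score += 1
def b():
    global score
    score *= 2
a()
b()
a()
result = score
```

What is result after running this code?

Step 1: score = 28.
Step 2: a(): score = 28 + 1 = 29.
Step 3: b(): score = 29 * 2 = 58.
Step 4: a(): score = 58 + 1 = 59

The answer is 59.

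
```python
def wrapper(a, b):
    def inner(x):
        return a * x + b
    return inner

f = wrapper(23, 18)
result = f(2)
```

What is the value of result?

Step 1: wrapper(23, 18) captures a = 23, b = 18.
Step 2: f(2) computes 23 * 2 + 18 = 64.
Step 3: result = 64

The answer is 64.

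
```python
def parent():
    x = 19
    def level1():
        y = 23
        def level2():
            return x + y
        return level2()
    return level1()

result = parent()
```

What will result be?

Step 1: x = 19 in parent. y = 23 in level1.
Step 2: level2() reads x = 19 and y = 23 from enclosing scopes.
Step 3: result = 19 + 23 = 42

The answer is 42.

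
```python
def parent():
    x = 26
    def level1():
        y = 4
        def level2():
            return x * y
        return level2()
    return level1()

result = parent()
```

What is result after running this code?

Step 1: x = 26 in parent. y = 4 in level1.
Step 2: level2() reads x = 26 and y = 4 from enclosing scopes.
Step 3: result = 26 * 4 = 104

The answer is 104.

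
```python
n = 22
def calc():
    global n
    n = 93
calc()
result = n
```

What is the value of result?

Step 1: n = 22 globally.
Step 2: calc() declares global n and sets it to 93.
Step 3: After calc(), global n = 93. result = 93

The answer is 93.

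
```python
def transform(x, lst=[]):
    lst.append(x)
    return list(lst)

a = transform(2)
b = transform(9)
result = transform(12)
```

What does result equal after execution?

Step 1: Default list is shared. list() creates copies for return values.
Step 2: Internal list grows: [2] -> [2, 9] -> [2, 9, 12].
Step 3: result = [2, 9, 12]

The answer is [2, 9, 12].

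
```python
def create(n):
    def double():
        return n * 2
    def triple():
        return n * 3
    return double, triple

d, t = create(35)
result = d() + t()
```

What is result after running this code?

Step 1: Both closures capture the same n = 35.
Step 2: d() = 35 * 2 = 70, t() = 35 * 3 = 105.
Step 3: result = 70 + 105 = 175

The answer is 175.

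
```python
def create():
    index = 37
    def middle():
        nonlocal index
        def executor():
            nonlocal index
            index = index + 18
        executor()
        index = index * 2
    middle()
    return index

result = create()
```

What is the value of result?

Step 1: index = 37.
Step 2: executor() adds 18: index = 37 + 18 = 55.
Step 3: middle() doubles: index = 55 * 2 = 110.
Step 4: result = 110

The answer is 110.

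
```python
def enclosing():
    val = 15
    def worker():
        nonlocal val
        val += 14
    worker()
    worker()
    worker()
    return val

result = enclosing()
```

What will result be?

Step 1: val starts at 15.
Step 2: worker() is called 3 times, each adding 14.
Step 3: val = 15 + 14 * 3 = 57

The answer is 57.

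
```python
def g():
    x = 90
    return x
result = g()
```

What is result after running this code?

Step 1: g() defines x = 90 in its local scope.
Step 2: return x finds the local variable x = 90.
Step 3: result = 90

The answer is 90.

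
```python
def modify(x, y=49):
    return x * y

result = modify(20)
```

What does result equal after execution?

Step 1: modify(20) uses default y = 49.
Step 2: Returns 20 * 49 = 980.
Step 3: result = 980

The answer is 980.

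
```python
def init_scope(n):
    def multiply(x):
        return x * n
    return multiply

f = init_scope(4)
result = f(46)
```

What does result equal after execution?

Step 1: init_scope(4) returns multiply closure with n = 4.
Step 2: f(46) computes 46 * 4 = 184.
Step 3: result = 184

The answer is 184.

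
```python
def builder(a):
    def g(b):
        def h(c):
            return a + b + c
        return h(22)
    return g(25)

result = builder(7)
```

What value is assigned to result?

Step 1: a = 7, b = 25, c = 22 across three nested scopes.
Step 2: h() accesses all three via LEGB rule.
Step 3: result = 7 + 25 + 22 = 54

The answer is 54.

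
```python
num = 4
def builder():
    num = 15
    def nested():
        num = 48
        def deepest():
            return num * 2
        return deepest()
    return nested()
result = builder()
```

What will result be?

Step 1: deepest() looks up num through LEGB: not local, finds num = 48 in enclosing nested().
Step 2: Returns 48 * 2 = 96.
Step 3: result = 96

The answer is 96.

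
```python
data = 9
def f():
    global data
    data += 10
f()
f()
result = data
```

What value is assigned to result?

Step 1: data = 9.
Step 2: First f(): data = 9 + 10 = 19.
Step 3: Second f(): data = 19 + 10 = 29. result = 29

The answer is 29.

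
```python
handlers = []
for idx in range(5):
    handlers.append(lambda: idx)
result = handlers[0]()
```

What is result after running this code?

Step 1: The loop creates 5 lambdas, all referencing the same variable idx.
Step 2: After the loop, idx = 4 (final value).
Step 3: handlers[0]() looks up idx at call time and finds 4. This is the late binding gotcha. result = 4

The answer is 4.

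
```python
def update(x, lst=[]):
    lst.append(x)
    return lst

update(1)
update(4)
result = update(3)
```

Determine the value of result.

Step 1: Mutable default argument gotcha! The list [] is created once.
Step 2: Each call appends to the SAME list: [1], [1, 4], [1, 4, 3].
Step 3: result = [1, 4, 3]

The answer is [1, 4, 3].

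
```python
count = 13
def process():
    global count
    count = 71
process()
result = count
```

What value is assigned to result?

Step 1: count = 13 globally.
Step 2: process() declares global count and sets it to 71.
Step 3: After process(), global count = 71. result = 71

The answer is 71.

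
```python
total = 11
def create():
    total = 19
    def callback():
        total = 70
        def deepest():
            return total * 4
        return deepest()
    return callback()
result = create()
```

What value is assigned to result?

Step 1: deepest() looks up total through LEGB: not local, finds total = 70 in enclosing callback().
Step 2: Returns 70 * 4 = 280.
Step 3: result = 280

The answer is 280.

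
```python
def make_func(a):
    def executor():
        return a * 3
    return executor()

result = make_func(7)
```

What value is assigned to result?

Step 1: make_func(7) binds parameter a = 7.
Step 2: executor() accesses a = 7 from enclosing scope.
Step 3: result = 7 * 3 = 21

The answer is 21.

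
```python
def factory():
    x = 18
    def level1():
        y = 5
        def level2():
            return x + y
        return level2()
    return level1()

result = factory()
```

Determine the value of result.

Step 1: x = 18 in factory. y = 5 in level1.
Step 2: level2() reads x = 18 and y = 5 from enclosing scopes.
Step 3: result = 18 + 5 = 23

The answer is 23.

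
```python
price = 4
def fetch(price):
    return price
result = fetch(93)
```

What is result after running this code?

Step 1: Global price = 4.
Step 2: fetch(93) takes parameter price = 93, which shadows the global.
Step 3: result = 93

The answer is 93.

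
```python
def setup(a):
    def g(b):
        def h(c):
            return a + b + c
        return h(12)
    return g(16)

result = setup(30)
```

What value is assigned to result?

Step 1: a = 30, b = 16, c = 12 across three nested scopes.
Step 2: h() accesses all three via LEGB rule.
Step 3: result = 30 + 16 + 12 = 58

The answer is 58.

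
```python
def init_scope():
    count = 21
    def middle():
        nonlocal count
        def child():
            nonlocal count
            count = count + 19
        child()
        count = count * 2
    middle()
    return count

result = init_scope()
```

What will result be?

Step 1: count = 21.
Step 2: child() adds 19: count = 21 + 19 = 40.
Step 3: middle() doubles: count = 40 * 2 = 80.
Step 4: result = 80

The answer is 80.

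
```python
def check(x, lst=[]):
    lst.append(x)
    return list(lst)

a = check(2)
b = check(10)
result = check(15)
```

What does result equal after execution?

Step 1: Default list is shared. list() creates copies for return values.
Step 2: Internal list grows: [2] -> [2, 10] -> [2, 10, 15].
Step 3: result = [2, 10, 15]

The answer is [2, 10, 15].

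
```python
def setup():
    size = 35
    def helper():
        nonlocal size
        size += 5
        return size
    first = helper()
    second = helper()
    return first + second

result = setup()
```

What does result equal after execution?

Step 1: size starts at 35.
Step 2: First call: size = 35 + 5 = 40, returns 40.
Step 3: Second call: size = 40 + 5 = 45, returns 45.
Step 4: result = 40 + 45 = 85

The answer is 85.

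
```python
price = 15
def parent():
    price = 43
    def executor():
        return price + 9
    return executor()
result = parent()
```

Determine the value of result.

Step 1: parent() shadows global price with price = 43.
Step 2: executor() finds price = 43 in enclosing scope, computes 43 + 9 = 52.
Step 3: result = 52

The answer is 52.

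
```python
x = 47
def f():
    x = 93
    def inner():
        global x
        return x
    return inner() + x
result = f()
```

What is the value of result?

Step 1: Global x = 47. f() shadows with local x = 93.
Step 2: inner() uses global keyword, so inner() returns global x = 47.
Step 3: f() returns 47 + 93 = 140

The answer is 140.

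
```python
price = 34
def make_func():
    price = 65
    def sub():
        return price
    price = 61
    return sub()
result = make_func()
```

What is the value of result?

Step 1: make_func() sets price = 65, then later price = 61.
Step 2: sub() is called after price is reassigned to 61. Closures capture variables by reference, not by value.
Step 3: result = 61

The answer is 61.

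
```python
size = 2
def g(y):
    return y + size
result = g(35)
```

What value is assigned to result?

Step 1: size = 2 is defined globally.
Step 2: g(35) uses parameter y = 35 and looks up size from global scope = 2.
Step 3: result = 35 + 2 = 37

The answer is 37.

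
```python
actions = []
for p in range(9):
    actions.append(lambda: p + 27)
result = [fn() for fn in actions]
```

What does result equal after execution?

Step 1: All lambdas capture p by reference. After the loop, p = 8.
Step 2: Each call returns 8 + 27 = 35.
Step 3: result = [35, 35, 35, 35, 35, 35, 35, 35, 35]

The answer is [35, 35, 35, 35, 35, 35, 35, 35, 35].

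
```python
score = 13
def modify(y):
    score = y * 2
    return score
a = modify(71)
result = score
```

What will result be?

Step 1: Global score = 13.
Step 2: modify(71) creates local score = 71 * 2 = 142.
Step 3: Global score unchanged because no global keyword. result = 13

The answer is 13.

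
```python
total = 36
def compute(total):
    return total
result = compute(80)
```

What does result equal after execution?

Step 1: Global total = 36.
Step 2: compute(80) takes parameter total = 80, which shadows the global.
Step 3: result = 80

The answer is 80.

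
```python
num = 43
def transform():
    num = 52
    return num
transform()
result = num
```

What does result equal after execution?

Step 1: Global num = 43.
Step 2: transform() creates local num = 52 (shadow, not modification).
Step 3: After transform() returns, global num is unchanged. result = 43

The answer is 43.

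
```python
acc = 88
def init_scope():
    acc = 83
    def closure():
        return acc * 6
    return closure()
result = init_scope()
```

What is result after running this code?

Step 1: init_scope() shadows global acc with acc = 83.
Step 2: closure() finds acc = 83 in enclosing scope, computes 83 * 6 = 498.
Step 3: result = 498

The answer is 498.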